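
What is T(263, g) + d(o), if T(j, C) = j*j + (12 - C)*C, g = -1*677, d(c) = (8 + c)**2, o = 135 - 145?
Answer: -397280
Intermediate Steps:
o = -10
g = -677
T(j, C) = j**2 + C*(12 - C)
T(263, g) + d(o) = (263**2 - 1*(-677)**2 + 12*(-677)) + (8 - 10)**2 = (69169 - 1*458329 - 8124) + (-2)**2 = (69169 - 458329 - 8124) + 4 = -397284 + 4 = -397280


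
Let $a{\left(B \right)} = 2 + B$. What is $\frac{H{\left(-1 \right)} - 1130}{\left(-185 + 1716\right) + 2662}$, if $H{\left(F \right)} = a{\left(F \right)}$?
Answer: $- \frac{1129}{4193} \approx -0.26926$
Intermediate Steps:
$H{\left(F \right)} = 2 + F$
$\frac{H{\left(-1 \right)} - 1130}{\left(-185 + 1716\right) + 2662} = \frac{\left(2 - 1\right) - 1130}{\left(-185 + 1716\right) + 2662} = \frac{1 - 1130}{1531 + 2662} = - \frac{1129}{4193}$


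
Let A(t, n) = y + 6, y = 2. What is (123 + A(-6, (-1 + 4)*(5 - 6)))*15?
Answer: 1965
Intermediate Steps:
A(t, n) = 8 (A(t, n) = 2 + 6 = 8)
(123 + A(-6, (-1 + 4)*(5 - 6)))*15 = (123 + 8)*15 = 131*15 = 1965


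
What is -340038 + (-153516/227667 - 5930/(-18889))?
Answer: -44312170678576/130315211 ≈ -3.4004e+5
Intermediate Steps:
-340038 + (-153516/227667 - 5930/(-18889)) = -340038 + (-153516*1/227667 - 5930*(-1/18889)) = -340038 + (-4652/6899 + 5930/18889) = -340038 - 46960558/130315211 = -44312170678576/130315211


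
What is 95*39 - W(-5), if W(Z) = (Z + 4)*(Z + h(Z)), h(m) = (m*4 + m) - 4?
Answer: 3671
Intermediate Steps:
h(m) = -4 + 5*m (h(m) = (4*m + m) - 4 = 5*m - 4 = -4 + 5*m)
W(Z) = (-4 + 6*Z)*(4 + Z) (W(Z) = (Z + 4)*(Z + (-4 + 5*Z)) = (4 + Z)*(-4 + 6*Z) = (-4 + 6*Z)*(4 + Z))
95*39 - W(-5) = 95*39 - (-16 + 6*(-5)² + 20*(-5)) = 3705 - (-16 + 6*25 - 100) = 3705 - (-16 + 150 - 100) = 3705 - 1*34 = 3705 - 34 = 3671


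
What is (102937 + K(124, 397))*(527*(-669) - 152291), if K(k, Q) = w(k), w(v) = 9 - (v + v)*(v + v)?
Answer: -20922159468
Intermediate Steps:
w(v) = 9 - 4*v² (w(v) = 9 - 2*v*2*v = 9 - 4*v²)
K(k, Q) = 9 - 4*k²
(102937 + K(124, 397))*(527*(-669) - 152291) = (102937 + (9 - 4*124²))*(527*(-669) - 152291) = (102937 + (9 - 4*15376))*(-352563 - 152291) = (102937 + (9 - 61504))*(-504854) = (102937 - 61495)*(-504854) = 41442*(-504854) = -20922159468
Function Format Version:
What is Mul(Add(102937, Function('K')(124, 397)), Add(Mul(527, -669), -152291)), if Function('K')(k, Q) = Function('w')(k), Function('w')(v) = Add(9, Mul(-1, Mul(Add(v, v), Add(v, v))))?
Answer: -20922159468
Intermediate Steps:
Function('w')(v) = Add(9, Mul(-4, Pow(v, 2))) (Function('w')(v) = Add(9, Mul(-1, Mul(Mul(2, v), Mul(2, v)))) = Add(9, Mul(-1, Mul(4, Pow(v, 2)))) = Add(9, Mul(-4, Pow(v, 2))))
Function('K')(k, Q) = Add(9, Mul(-4, Pow(k, 2)))
Mul(Add(102937, Function('K')(124, 397)), Add(Mul(527, -669), -152291)) = Mul(Add(102937, Add(9, Mul(-4, Pow(124, 2)))), Add(Mul(527, -669), -152291)) = Mul(Add(102937, Add(9, Mul(-4, 15376))), Add(-352563, -152291)) = Mul(Add(102937, Add(9, -61504)), -504854) = Mul(Add(102937, -61495), -504854) = Mul(41442, -504854) = -20922159468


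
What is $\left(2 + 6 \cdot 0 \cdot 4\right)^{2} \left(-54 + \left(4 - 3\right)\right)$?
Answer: $-212$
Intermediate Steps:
$\left(2 + 6 \cdot 0 \cdot 4\right)^{2} \left(-54 + \left(4 - 3\right)\right) = \left(2 + 0 \cdot 4\right)^{2} \left(-54 + \left(4 - 3\right)\right) = \left(2 + 0\right)^{2} \left(-54 + 1\right) = 2^{2} \left(-53\right) = 4 \left(-53\right) = -212$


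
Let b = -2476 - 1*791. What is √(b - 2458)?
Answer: 5*I*√229 ≈ 75.664*I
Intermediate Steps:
b = -3267 (b = -2476 - 791 = -3267)
√(b - 2458) = √(-3267 - 2458) = √(-5725) = 5*I*√229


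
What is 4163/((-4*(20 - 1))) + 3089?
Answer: 230601/76 ≈ 3034.2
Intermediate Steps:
4163/((-4*(20 - 1))) + 3089 = 4163/((-4*19)) + 3089 = 4163/(-76) + 3089 = 4163*(-1/76) + 3089 = -4163/76 + 3089 = 230601/76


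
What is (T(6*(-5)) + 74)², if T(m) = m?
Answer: 1936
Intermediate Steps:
(T(6*(-5)) + 74)² = (6*(-5) + 74)² = (-30 + 74)² = 44² = 1936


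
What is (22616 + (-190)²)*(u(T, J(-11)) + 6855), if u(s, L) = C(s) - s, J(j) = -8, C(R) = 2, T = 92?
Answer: 397213740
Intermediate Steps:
u(s, L) = 2 - s
(22616 + (-190)²)*(u(T, J(-11)) + 6855) = (22616 + (-190)²)*((2 - 1*92) + 6855) = (22616 + 36100)*((2 - 92) + 6855) = 58716*(-90 + 6855) = 58716*6765 = 397213740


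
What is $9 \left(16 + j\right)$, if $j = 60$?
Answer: $684$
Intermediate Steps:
$9 \left(16 + j\right) = 9 \left(16 + 60\right) = 9 \cdot 76 = 684$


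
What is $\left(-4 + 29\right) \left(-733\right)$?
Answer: $-18325$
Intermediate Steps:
$\left(-4 + 29\right) \left(-733\right) = 25 \left(-733\right) = -18325$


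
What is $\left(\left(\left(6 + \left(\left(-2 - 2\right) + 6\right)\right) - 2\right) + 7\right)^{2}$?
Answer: $169$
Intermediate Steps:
$\left(\left(\left(6 + \left(\left(-2 - 2\right) + 6\right)\right) - 2\right) + 7\right)^{2} = \left(\left(\left(6 + \left(-4 + 6\right)\right) - 2\right) + 7\right)^{2} = \left(\left(\left(6 + 2\right) - 2\right) + 7\right)^{2} = \left(\left(8 - 2\right) + 7\right)^{2} = \left(6 + 7\right)^{2} = 13^{2} = 169$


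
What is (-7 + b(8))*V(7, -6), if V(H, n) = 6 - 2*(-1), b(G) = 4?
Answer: -24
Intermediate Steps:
V(H, n) = 8 (V(H, n) = 6 + 2 = 8)
(-7 + b(8))*V(7, -6) = (-7 + 4)*8 = -3*8 = -24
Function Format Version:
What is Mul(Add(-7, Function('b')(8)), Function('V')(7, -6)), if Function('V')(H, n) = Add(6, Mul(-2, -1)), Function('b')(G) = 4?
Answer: -24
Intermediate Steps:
Function('V')(H, n) = 8 (Function('V')(H, n) = Add(6, 2) = 8)
Mul(Add(-7, Function('b')(8)), Function('V')(7, -6)) = Mul(Add(-7, 4), 8) = Mul(-3, 8) = -24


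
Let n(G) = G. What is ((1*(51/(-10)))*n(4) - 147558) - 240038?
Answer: -1938082/5 ≈ -3.8762e+5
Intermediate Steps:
((1*(51/(-10)))*n(4) - 147558) - 240038 = ((1*(51/(-10)))*4 - 147558) - 240038 = ((1*(51*(-⅒)))*4 - 147558) - 240038 = ((1*(-51/10))*4 - 147558) - 240038 = (-51/10*4 - 147558) - 240038 = (-102/5 - 147558) - 240038 = -737892/5 - 240038 = -1938082/5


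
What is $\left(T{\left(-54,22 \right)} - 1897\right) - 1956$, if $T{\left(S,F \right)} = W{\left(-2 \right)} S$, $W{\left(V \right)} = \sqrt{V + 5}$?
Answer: $-3853 - 54 \sqrt{3} \approx -3946.5$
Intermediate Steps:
$W{\left(V \right)} = \sqrt{5 + V}$
$T{\left(S,F \right)} = S \sqrt{3}$ ($T{\left(S,F \right)} = \sqrt{5 - 2} S = \sqrt{3} S = S \sqrt{3}$)
$\left(T{\left(-54,22 \right)} - 1897\right) - 1956 = \left(- 54 \sqrt{3} - 1897\right) - 1956 = \left(-1897 - 54 \sqrt{3}\right) - 1956 = -3853 - 54 \sqrt{3}$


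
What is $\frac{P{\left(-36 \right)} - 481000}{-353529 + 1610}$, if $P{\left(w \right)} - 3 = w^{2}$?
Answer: $\frac{479701}{351919} \approx 1.3631$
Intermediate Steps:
$P{\left(w \right)} = 3 + w^{2}$
$\frac{P{\left(-36 \right)} - 481000}{-353529 + 1610} = \frac{\left(3 + \left(-36\right)^{2}\right) - 481000}{-353529 + 1610} = \frac{\left(3 + 1296\right) - 481000}{-351919} = \left(1299 - 481000\right) \left(- \frac{1}{351919}\right) = \left(-479701\right) \left(- \frac{1}{351919}\right) = \frac{479701}{351919}$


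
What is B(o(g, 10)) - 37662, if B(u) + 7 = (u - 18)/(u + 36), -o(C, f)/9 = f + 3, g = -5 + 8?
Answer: -113002/3 ≈ -37667.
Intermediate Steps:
g = 3
o(C, f) = -27 - 9*f (o(C, f) = -9*(f + 3) = -9*(3 + f) = -27 - 9*f)
B(u) = -7 + (-18 + u)/(36 + u) (B(u) = -7 + (u - 18)/(u + 36) = -7 + (-18 + u)/(36 + u))
B(o(g, 10)) - 37662 = 6*(-45 - (-27 - 9*10))/(36 + (-27 - 9*10)) - 37662 = 6*(-45 - (-27 - 90))/(36 + (-27 - 90)) - 37662 = 6*(-45 - 1*(-117))/(36 - 117) - 37662 = 6*(-45 + 117)/(-81) - 37662 = 6*(-1/81)*72 - 37662 = -16/3 - 37662 = -113002/3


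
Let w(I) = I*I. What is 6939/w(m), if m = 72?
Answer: 257/192 ≈ 1.3385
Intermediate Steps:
w(I) = I**2
6939/w(m) = 6939/(72**2) = 6939/5184 = 6939*(1/5184) = 257/192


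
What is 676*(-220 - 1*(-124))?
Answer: -64896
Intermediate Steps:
676*(-220 - 1*(-124)) = 676*(-220 + 124) = 676*(-96) = -64896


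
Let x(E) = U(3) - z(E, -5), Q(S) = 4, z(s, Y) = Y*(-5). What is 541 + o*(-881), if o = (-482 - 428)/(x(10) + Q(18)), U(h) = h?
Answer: -395986/9 ≈ -43998.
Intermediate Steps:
z(s, Y) = -5*Y
x(E) = -22 (x(E) = 3 - (-5)*(-5) = 3 - 1*25 = 3 - 25 = -22)
o = 455/9 (o = (-482 - 428)/(-22 + 4) = -910/(-18) = -910*(-1/18) = 455/9 ≈ 50.556)
541 + o*(-881) = 541 + (455/9)*(-881) = 541 - 400855/9 = -395986/9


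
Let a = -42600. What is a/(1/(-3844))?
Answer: 163754400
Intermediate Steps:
a/(1/(-3844)) = -42600/(1/(-3844)) = -42600/(-1/3844) = -42600*(-3844) = 163754400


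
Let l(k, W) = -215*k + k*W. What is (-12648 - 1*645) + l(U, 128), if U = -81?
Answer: -6246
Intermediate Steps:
l(k, W) = -215*k + W*k
(-12648 - 1*645) + l(U, 128) = (-12648 - 1*645) - 81*(-215 + 128) = (-12648 - 645) - 81*(-87) = -13293 + 7047 = -6246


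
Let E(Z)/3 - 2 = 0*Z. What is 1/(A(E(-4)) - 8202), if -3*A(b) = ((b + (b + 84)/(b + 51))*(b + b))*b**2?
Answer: -19/176574 ≈ -0.00010760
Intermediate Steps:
E(Z) = 6 (E(Z) = 6 + 3*(0*Z) = 6 + 3*0 = 6 + 0 = 6)
A(b) = -2*b**3*(b + (84 + b)/(51 + b))/3 (A(b) = -(b + (b + 84)/(b + 51))*(b + b)*b**2/3 = -(b + (84 + b)/(51 + b))*(2*b)*b**2/3 = -2*b*(b + (84 + b)/(51 + b))*b**2/3 = -2*b**3*(b + (84 + b)/(51 + b))/3)
1/(A(E(-4)) - 8202) = 1/((2/3)*6**3*(-84 - 1*6**2 - 52*6)/(51 + 6) - 8202) = 1/((2/3)*216*(-84 - 1*36 - 312)/57 - 8202) = 1/((2/3)*216*(1/57)*(-84 - 36 - 312) - 8202) = 1/((2/3)*216*(1/57)*(-432) - 8202) = 1/(-20736/19 - 8202) = 1/(-176574/19) = -19/176574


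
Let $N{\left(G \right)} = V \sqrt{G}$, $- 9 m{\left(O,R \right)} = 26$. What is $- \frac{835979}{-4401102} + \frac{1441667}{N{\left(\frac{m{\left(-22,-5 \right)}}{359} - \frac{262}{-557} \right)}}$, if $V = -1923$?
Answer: $\frac{835979}{4401102} - \frac{1441667 \sqrt{41594303630}}{266668820} \approx -1102.4$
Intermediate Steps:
$m{\left(O,R \right)} = - \frac{26}{9}$ ($m{\left(O,R \right)} = \left(- \frac{1}{9}\right) 26 = - \frac{26}{9}$)
$N{\left(G \right)} = - 1923 \sqrt{G}$
$- \frac{835979}{-4401102} + \frac{1441667}{N{\left(\frac{m{\left(-22,-5 \right)}}{359} - \frac{262}{-557} \right)}} = - \frac{835979}{-4401102} + \frac{1441667}{\left(-1923\right) \sqrt{- \frac{26}{9 \cdot 359} - \frac{262}{-557}}} = \left(-835979\right) \left(- \frac{1}{4401102}\right) + \frac{1441667}{\left(-1923\right) \sqrt{\left(- \frac{26}{9}\right) \frac{1}{359} - - \frac{262}{557}}} = \frac{835979}{4401102} + \frac{1441667}{\left(-1923\right) \sqrt{- \frac{26}{3231} + \frac{262}{557}}} = \frac{835979}{4401102} + \frac{1441667}{\left(-1923\right) \sqrt{\frac{832040}{1799667}}} = \frac{835979}{4401102} + \frac{1441667}{\left(-1923\right) \frac{2 \sqrt{41594303630}}{599889}} = \frac{835979}{4401102} + \frac{1441667}{\left(- \frac{1282}{199963}\right) \sqrt{41594303630}} = \frac{835979}{4401102} + 1441667 \left(- \frac{\sqrt{41594303630}}{266668820}\right) = \frac{835979}{4401102} - \frac{1441667 \sqrt{41594303630}}{266668820}$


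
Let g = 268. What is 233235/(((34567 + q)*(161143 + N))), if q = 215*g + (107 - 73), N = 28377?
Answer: 46647/3495544784 ≈ 1.3345e-5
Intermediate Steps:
q = 57654 (q = 215*268 + (107 - 73) = 57620 + 34 = 57654)
233235/(((34567 + q)*(161143 + N))) = 233235/(((34567 + 57654)*(161143 + 28377))) = 233235/((92221*189520)) = 233235/17477723920 = 233235*(1/17477723920) = 46647/3495544784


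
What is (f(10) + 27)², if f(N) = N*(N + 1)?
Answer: 18769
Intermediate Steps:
f(N) = N*(1 + N)
(f(10) + 27)² = (10*(1 + 10) + 27)² = (10*11 + 27)² = (110 + 27)² = 137² = 18769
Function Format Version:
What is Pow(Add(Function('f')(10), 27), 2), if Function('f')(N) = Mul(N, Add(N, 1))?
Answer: 18769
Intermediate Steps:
Function('f')(N) = Mul(N, Add(1, N))
Pow(Add(Function('f')(10), 27), 2) = Pow(Add(Mul(10, Add(1, 10)), 27), 2) = Pow(Add(Mul(10, 11), 27), 2) = Pow(Add(110, 27), 2) = Pow(137, 2) = 18769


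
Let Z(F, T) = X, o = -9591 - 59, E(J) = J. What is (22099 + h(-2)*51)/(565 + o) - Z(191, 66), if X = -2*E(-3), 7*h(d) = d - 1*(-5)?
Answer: -536416/63595 ≈ -8.4349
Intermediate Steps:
h(d) = 5/7 + d/7 (h(d) = (d - 1*(-5))/7 = (d + 5)/7 = (5 + d)/7 = 5/7 + d/7)
o = -9650
X = 6 (X = -2*(-3) = 6)
Z(F, T) = 6
(22099 + h(-2)*51)/(565 + o) - Z(191, 66) = (22099 + (5/7 + (1/7)*(-2))*51)/(565 - 9650) - 1*6 = (22099 + (5/7 - 2/7)*51)/(-9085) - 6 = (22099 + (3/7)*51)*(-1/9085) - 6 = (22099 + 153/7)*(-1/9085) - 6 = (154846/7)*(-1/9085) - 6 = -154846/63595 - 6 = -536416/63595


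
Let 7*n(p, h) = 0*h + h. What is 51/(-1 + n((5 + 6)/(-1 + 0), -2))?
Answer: -119/3 ≈ -39.667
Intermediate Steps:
n(p, h) = h/7 (n(p, h) = (0*h + h)/7 = (0 + h)/7 = h/7)
51/(-1 + n((5 + 6)/(-1 + 0), -2)) = 51/(-1 + (⅐)*(-2)) = 51/(-1 - 2/7) = 51/(-9/7) = -7/9*51 = -119/3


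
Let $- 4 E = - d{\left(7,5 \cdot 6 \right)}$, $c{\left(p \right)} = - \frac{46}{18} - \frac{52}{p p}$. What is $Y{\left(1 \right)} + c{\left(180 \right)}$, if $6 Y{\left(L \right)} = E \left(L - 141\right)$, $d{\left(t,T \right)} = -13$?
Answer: $\frac{593537}{8100} \approx 73.276$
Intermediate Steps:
$c{\left(p \right)} = - \frac{23}{9} - \frac{52}{p^{2}}$ ($c{\left(p \right)} = \left(-46\right) \frac{1}{18} - \frac{52}{p^{2}} = - \frac{23}{9} - \frac{52}{p^{2}}$)
$E = - \frac{13}{4}$ ($E = - \frac{\left(-1\right) \left(-13\right)}{4} = \left(- \frac{1}{4}\right) 13 = - \frac{13}{4} \approx -3.25$)
$Y{\left(L \right)} = \frac{611}{8} - \frac{13 L}{24}$ ($Y{\left(L \right)} = \frac{\left(- \frac{13}{4}\right) \left(L - 141\right)}{6} = \frac{\left(- \frac{13}{4}\right) \left(-141 + L\right)}{6} = \frac{\frac{1833}{4} - \frac{13 L}{4}}{6} = \frac{611}{8} - \frac{13 L}{24}$)
$Y{\left(1 \right)} + c{\left(180 \right)} = \left(\frac{611}{8} - \frac{13}{24}\right) - \left(\frac{23}{9} + \frac{52}{32400}\right) = \left(\frac{611}{8} - \frac{13}{24}\right) - \frac{20713}{8100} = \frac{455}{6} - \frac{20713}{8100} = \frac{593537}{8100}$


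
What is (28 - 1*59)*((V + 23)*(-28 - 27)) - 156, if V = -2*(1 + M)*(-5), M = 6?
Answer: 158409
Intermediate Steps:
V = 70 (V = -2*(1 + 6)*(-5) = -2*7*(-5) = -14*(-5) = 70)
(28 - 1*59)*((V + 23)*(-28 - 27)) - 156 = (28 - 1*59)*((70 + 23)*(-28 - 27)) - 156 = (28 - 59)*(93*(-55)) - 156 = -31*(-5115) - 156 = 158565 - 156 = 158409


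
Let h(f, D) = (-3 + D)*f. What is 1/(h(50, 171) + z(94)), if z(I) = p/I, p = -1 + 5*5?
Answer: 47/394812 ≈ 0.00011904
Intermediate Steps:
h(f, D) = f*(-3 + D)
p = 24 (p = -1 + 25 = 24)
z(I) = 24/I
1/(h(50, 171) + z(94)) = 1/(50*(-3 + 171) + 24/94) = 1/(50*168 + 24*(1/94)) = 1/(8400 + 12/47) = 1/(394812/47) = 47/394812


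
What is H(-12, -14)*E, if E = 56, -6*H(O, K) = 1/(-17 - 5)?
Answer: 14/33 ≈ 0.42424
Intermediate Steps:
H(O, K) = 1/132 (H(O, K) = -1/(6*(-17 - 5)) = -1/6/(-22) = -1/6*(-1/22) = 1/132)
H(-12, -14)*E = (1/132)*56 = 14/33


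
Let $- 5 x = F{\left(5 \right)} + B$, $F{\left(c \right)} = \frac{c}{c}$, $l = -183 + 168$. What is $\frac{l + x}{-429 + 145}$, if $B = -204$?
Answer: $- \frac{32}{355} \approx -0.090141$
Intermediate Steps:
$l = -15$
$F{\left(c \right)} = 1$
$x = \frac{203}{5}$ ($x = - \frac{1 - 204}{5} = \left(- \frac{1}{5}\right) \left(-203\right) = \frac{203}{5} \approx 40.6$)
$\frac{l + x}{-429 + 145} = \frac{-15 + \frac{203}{5}}{-429 + 145} = \frac{128}{5 \left(-284\right)} = \frac{128}{5} \left(- \frac{1}{284}\right) = - \frac{32}{355}$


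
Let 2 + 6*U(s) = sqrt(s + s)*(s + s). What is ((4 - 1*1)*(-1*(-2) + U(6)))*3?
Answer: 15 + 36*sqrt(3) ≈ 77.354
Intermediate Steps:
U(s) = -1/3 + sqrt(2)*s**(3/2)/3 (U(s) = -1/3 + (sqrt(s + s)*(s + s))/6 = -1/3 + (sqrt(2*s)*(2*s))/6 = -1/3 + ((sqrt(2)*sqrt(s))*(2*s))/6 = -1/3 + (2*sqrt(2)*s**(3/2))/6 = -1/3 + sqrt(2)*s**(3/2)/3)
((4 - 1*1)*(-1*(-2) + U(6)))*3 = ((4 - 1*1)*(-1*(-2) + (-1/3 + sqrt(2)*6**(3/2)/3)))*3 = ((4 - 1)*(2 + (-1/3 + sqrt(2)*(6*sqrt(6))/3)))*3 = (3*(2 + (-1/3 + 4*sqrt(3))))*3 = (3*(5/3 + 4*sqrt(3)))*3 = (5 + 12*sqrt(3))*3 = 15 + 36*sqrt(3)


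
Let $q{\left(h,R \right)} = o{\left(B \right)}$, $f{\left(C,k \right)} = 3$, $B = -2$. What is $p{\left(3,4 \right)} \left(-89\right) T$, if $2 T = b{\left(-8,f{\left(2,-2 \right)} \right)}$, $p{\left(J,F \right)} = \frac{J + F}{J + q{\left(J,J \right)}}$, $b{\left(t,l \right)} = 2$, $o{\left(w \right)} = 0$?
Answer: $- \frac{623}{3} \approx -207.67$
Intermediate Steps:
$q{\left(h,R \right)} = 0$
$p{\left(J,F \right)} = \frac{F + J}{J}$ ($p{\left(J,F \right)} = \frac{J + F}{J + 0} = \frac{F + J}{J}$)
$T = 1$ ($T = \frac{1}{2} \cdot 2 = 1$)
$p{\left(3,4 \right)} \left(-89\right) T = \frac{4 + 3}{3} \left(-89\right) 1 = \frac{1}{3} \cdot 7 \left(-89\right) 1 = \frac{7}{3} \left(-89\right) 1 = \left(- \frac{623}{3}\right) 1 = - \frac{623}{3}$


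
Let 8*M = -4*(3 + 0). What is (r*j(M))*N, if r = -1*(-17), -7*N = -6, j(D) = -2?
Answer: -204/7 ≈ -29.143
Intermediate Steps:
M = -3/2 (M = (-4*(3 + 0))/8 = (-4*3)/8 = (⅛)*(-12) = -3/2 ≈ -1.5000)
N = 6/7 (N = -⅐*(-6) = 6/7 ≈ 0.85714)
r = 17
(r*j(M))*N = (17*(-2))*(6/7) = -34*6/7 = -204/7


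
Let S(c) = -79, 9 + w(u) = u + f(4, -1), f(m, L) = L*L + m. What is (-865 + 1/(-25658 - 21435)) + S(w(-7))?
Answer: -44455793/47093 ≈ -944.00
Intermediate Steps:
f(m, L) = m + L² (f(m, L) = L² + m = m + L²)
w(u) = -4 + u (w(u) = -9 + (u + (4 + (-1)²)) = -9 + (u + (4 + 1)) = -9 + (u + 5) = -9 + (5 + u) = -4 + u)
(-865 + 1/(-25658 - 21435)) + S(w(-7)) = (-865 + 1/(-25658 - 21435)) - 79 = (-865 + 1/(-47093)) - 79 = (-865 - 1/47093) - 79 = -40735446/47093 - 79 = -44455793/47093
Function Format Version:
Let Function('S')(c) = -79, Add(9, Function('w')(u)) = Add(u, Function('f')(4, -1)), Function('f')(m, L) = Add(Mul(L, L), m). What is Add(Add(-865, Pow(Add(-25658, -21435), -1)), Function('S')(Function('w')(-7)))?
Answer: Rational(-44455793, 47093) ≈ -944.00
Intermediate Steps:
Function('f')(m, L) = Add(m, Pow(L, 2)) (Function('f')(m, L) = Add(Pow(L, 2), m) = Add(m, Pow(L, 2)))
Function('w')(u) = Add(-4, u) (Function('w')(u) = Add(-9, Add(u, Add(4, Pow(-1, 2)))) = Add(-9, Add(u, Add(4, 1))) = Add(-9, Add(u, 5)) = Add(-9, Add(5, u)) = Add(-4, u))
Add(Add(-865, Pow(Add(-25658, -21435), -1)), Function('S')(Function('w')(-7))) = Add(Add(-865, Pow(Add(-25658, -21435), -1)), -79) = Add(Add(-865, Pow(-47093, -1)), -79) = Add(Add(-865, Rational(-1, 47093)), -79) = Add(Rational(-40735446, 47093), -79) = Rational(-44455793, 47093)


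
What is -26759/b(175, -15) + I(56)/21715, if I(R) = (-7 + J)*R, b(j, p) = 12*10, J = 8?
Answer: -116212993/521160 ≈ -222.99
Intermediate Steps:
b(j, p) = 120
I(R) = R (I(R) = (-7 + 8)*R = 1*R = R)
-26759/b(175, -15) + I(56)/21715 = -26759/120 + 56/21715 = -116212993/521160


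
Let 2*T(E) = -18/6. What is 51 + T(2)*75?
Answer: -123/2 ≈ -61.500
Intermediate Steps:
T(E) = -3/2 (T(E) = (-18/6)/2 = (-3*1)/2 = (½)*(-3) = -3/2)
51 + T(2)*75 = 51 - 3/2*75 = 51 - 225/2 = -123/2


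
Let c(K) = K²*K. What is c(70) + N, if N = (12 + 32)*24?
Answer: 344056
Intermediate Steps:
c(K) = K³
N = 1056 (N = 44*24 = 1056)
c(70) + N = 70³ + 1056 = 343000 + 1056 = 344056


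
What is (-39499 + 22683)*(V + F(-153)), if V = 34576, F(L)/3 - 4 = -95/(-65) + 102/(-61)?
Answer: -461225598928/793 ≈ -5.8162e+8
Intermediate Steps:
F(L) = 9015/793 (F(L) = 12 + 3*(-95/(-65) + 102/(-61)) = 12 + 3*(-95*(-1/65) + 102*(-1/61)) = 12 + 3*(19/13 - 102/61) = 12 + 3*(-167/793) = 12 - 501/793 = 9015/793)
(-39499 + 22683)*(V + F(-153)) = (-39499 + 22683)*(34576 + 9015/793) = -16816*27427783/793 = -461225598928/793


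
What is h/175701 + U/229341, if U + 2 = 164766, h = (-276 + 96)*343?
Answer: 4929895408/13431814347 ≈ 0.36703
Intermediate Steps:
h = -61740 (h = -180*343 = -61740)
U = 164764 (U = -2 + 164766 = 164764)
h/175701 + U/229341 = -61740/175701 + 164764/229341 = -61740*1/175701 + 164764*(1/229341) = -20580/58567 + 164764/229341 = 4929895408/13431814347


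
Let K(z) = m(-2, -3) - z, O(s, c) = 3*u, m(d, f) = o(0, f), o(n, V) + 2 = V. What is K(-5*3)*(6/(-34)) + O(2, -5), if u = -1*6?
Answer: -336/17 ≈ -19.765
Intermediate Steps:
o(n, V) = -2 + V
u = -6
m(d, f) = -2 + f
O(s, c) = -18 (O(s, c) = 3*(-6) = -18)
K(z) = -5 - z (K(z) = (-2 - 3) - z = -5 - z)
K(-5*3)*(6/(-34)) + O(2, -5) = (-5 - (-5)*3)*(6/(-34)) - 18 = (-5 - 1*(-15))*(6*(-1/34)) - 18 = (-5 + 15)*(-3/17) - 18 = 10*(-3/17) - 18 = -30/17 - 18 = -336/17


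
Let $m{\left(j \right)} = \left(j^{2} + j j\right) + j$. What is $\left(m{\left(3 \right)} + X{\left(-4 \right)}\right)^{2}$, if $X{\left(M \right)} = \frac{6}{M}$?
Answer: $\frac{1521}{4} \approx 380.25$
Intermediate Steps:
$m{\left(j \right)} = j + 2 j^{2}$ ($m{\left(j \right)} = \left(j^{2} + j^{2}\right) + j = 2 j^{2} + j = j + 2 j^{2}$)
$\left(m{\left(3 \right)} + X{\left(-4 \right)}\right)^{2} = \left(3 \left(1 + 2 \cdot 3\right) + \frac{6}{-4}\right)^{2} = \left(3 \left(1 + 6\right) + 6 \left(- \frac{1}{4}\right)\right)^{2} = \left(3 \cdot 7 - \frac{3}{2}\right)^{2} = \left(21 - \frac{3}{2}\right)^{2} = \left(\frac{39}{2}\right)^{2} = \frac{1521}{4}$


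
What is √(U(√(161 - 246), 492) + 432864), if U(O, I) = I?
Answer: 14*√2211 ≈ 658.30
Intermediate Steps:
√(U(√(161 - 246), 492) + 432864) = √(492 + 432864) = √433356 = 14*√2211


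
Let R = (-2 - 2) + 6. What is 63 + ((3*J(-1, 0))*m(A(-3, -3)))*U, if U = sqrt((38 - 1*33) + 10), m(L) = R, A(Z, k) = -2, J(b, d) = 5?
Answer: 63 + 30*sqrt(15) ≈ 179.19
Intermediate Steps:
R = 2 (R = -4 + 6 = 2)
m(L) = 2
U = sqrt(15) (U = sqrt((38 - 33) + 10) = sqrt(5 + 10) = sqrt(15) ≈ 3.8730)
63 + ((3*J(-1, 0))*m(A(-3, -3)))*U = 63 + ((3*5)*2)*sqrt(15) = 63 + (15*2)*sqrt(15) = 63 + 30*sqrt(15)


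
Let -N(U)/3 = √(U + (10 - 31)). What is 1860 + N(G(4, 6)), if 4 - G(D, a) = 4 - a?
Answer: 1860 - 3*I*√15 ≈ 1860.0 - 11.619*I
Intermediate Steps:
G(D, a) = a (G(D, a) = 4 - (4 - a) = 4 + (-4 + a) = a)
N(U) = -3*√(-21 + U) (N(U) = -3*√(U + (10 - 31)) = -3*√(U - 21) = -3*√(-21 + U))
1860 + N(G(4, 6)) = 1860 - 3*√(-21 + 6) = 1860 - 3*I*√15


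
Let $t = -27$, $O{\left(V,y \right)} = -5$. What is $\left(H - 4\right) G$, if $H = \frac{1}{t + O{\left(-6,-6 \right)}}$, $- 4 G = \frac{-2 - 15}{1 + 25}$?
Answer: $- \frac{2193}{3328} \approx -0.65895$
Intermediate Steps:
$G = \frac{17}{104}$ ($G = - \frac{\left(-2 - 15\right) \frac{1}{1 + 25}}{4} = - \frac{\left(-17\right) \frac{1}{26}}{4} = \left(- \frac{1}{4}\right) \left(- \frac{17}{26}\right) = \frac{17}{104} \approx 0.16346$)
$H = - \frac{1}{32}$ ($H = \frac{1}{-27 - 5} = \frac{1}{-32} = - \frac{1}{32} \approx -0.03125$)
$\left(H - 4\right) G = \left(- \frac{1}{32} - 4\right) \frac{17}{104} = \left(- \frac{129}{32}\right) \frac{17}{104} = - \frac{2193}{3328}$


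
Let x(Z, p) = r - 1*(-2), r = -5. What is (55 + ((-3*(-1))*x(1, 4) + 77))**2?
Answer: 15129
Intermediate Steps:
x(Z, p) = -3 (x(Z, p) = -5 - 1*(-2) = -5 + 2 = -3)
(55 + ((-3*(-1))*x(1, 4) + 77))**2 = (55 + (-3*(-1)*(-3) + 77))**2 = (55 + (3*(-3) + 77))**2 = (55 + (-9 + 77))**2 = (55 + 68)**2 = 123**2 = 15129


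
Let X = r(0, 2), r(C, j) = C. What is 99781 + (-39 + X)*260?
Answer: 89641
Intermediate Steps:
X = 0
99781 + (-39 + X)*260 = 99781 + (-39 + 0)*260 = 99781 - 39*260 = 99781 - 10140 = 89641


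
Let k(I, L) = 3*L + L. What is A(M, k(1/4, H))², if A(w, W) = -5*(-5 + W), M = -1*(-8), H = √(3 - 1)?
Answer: 1425 - 1000*√2 ≈ 10.786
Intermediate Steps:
H = √2 ≈ 1.4142
k(I, L) = 4*L
M = 8
A(w, W) = 25 - 5*W
A(M, k(1/4, H))² = (25 - 20*√2)²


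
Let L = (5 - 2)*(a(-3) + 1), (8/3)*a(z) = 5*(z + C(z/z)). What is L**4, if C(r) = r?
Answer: 1185921/256 ≈ 4632.5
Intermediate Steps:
a(z) = 15/8 + 15*z/8 (a(z) = 3*(5*(z + z/z))/8 = 3*(5*(z + 1))/8 = 3*(5*(1 + z))/8 = 3*(5 + 5*z)/8 = 15/8 + 15*z/8)
L = -33/4 (L = (5 - 2)*((15/8 + (15/8)*(-3)) + 1) = 3*((15/8 - 45/8) + 1) = 3*(-15/4 + 1) = 3*(-11/4) = -33/4 ≈ -8.2500)
L**4 = (-33/4)**4 = 1185921/256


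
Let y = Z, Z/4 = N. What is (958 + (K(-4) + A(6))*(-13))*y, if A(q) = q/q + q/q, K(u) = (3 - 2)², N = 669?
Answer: 2459244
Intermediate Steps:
K(u) = 1 (K(u) = 1² = 1)
Z = 2676 (Z = 4*669 = 2676)
y = 2676
A(q) = 2 (A(q) = 1 + 1 = 2)
(958 + (K(-4) + A(6))*(-13))*y = (958 + (1 + 2)*(-13))*2676 = (958 + 3*(-13))*2676 = (958 - 39)*2676 = 919*2676 = 2459244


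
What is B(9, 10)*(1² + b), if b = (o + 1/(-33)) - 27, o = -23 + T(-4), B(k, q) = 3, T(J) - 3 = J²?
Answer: -991/11 ≈ -90.091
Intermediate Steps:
T(J) = 3 + J²
o = -4 (o = -23 + (3 + (-4)²) = -23 + (3 + 16) = -23 + 19 = -4)
b = -1024/33 (b = (-4 + 1/(-33)) - 27 = (-4 - 1/33) - 27 = -133/33 - 27 = -1024/33 ≈ -31.030)
B(9, 10)*(1² + b) = 3*(1² - 1024/33) = 3*(1 - 1024/33) = 3*(-991/33) = -991/11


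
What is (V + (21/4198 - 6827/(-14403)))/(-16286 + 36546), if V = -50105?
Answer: -3029509436161/1224996466440 ≈ -2.4731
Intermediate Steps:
(V + (21/4198 - 6827/(-14403)))/(-16286 + 36546) = (-50105 + (21/4198 - 6827/(-14403)))/(-16286 + 36546) = (-50105 + (21*(1/4198) - 6827*(-1/14403)))/20260 = (-50105 + (21/4198 + 6827/14403))*(1/20260) = (-50105 + 28962209/60463794)*(1/20260) = -3029509436161/60463794*1/20260 = -3029509436161/1224996466440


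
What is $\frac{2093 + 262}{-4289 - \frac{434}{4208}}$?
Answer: $- \frac{1651640}{3008091} \approx -0.54907$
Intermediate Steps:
$\frac{2093 + 262}{-4289 - \frac{434}{4208}} = \frac{2355}{-4289 - \frac{217}{2104}} = \frac{2355}{- \frac{9024273}{2104}} = 2355 \left(- \frac{2104}{9024273}\right) = - \frac{1651640}{3008091}$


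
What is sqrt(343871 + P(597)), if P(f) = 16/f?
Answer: sqrt(122558728791)/597 ≈ 586.41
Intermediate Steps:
sqrt(343871 + P(597)) = sqrt(343871 + 16/597) = sqrt(205291003/597) = sqrt(122558728791)/597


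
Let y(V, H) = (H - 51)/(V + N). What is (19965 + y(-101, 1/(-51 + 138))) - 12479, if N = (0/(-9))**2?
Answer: 65783918/8787 ≈ 7486.5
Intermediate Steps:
N = 0 (N = (0*(-1/9))**2 = 0**2 = 0)
y(V, H) = (-51 + H)/V (y(V, H) = (H - 51)/(V + 0) = (-51 + H)/V)
(19965 + y(-101, 1/(-51 + 138))) - 12479 = (19965 + (-51 + 1/(-51 + 138))/(-101)) - 12479 = (19965 - (-51 + 1/87)/101) - 12479 = (19965 - 1/101*(-4436/87)) - 12479 = (19965 + 4436/8787) - 12479 = 175436891/8787 - 12479 = 65783918/8787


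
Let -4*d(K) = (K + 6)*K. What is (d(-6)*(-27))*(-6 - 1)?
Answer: 0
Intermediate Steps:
d(K) = -K*(6 + K)/4 (d(K) = -(K + 6)*K/4 = -(6 + K)*K/4 = -K*(6 + K)/4)
(d(-6)*(-27))*(-6 - 1) = (-¼*(-6)*(6 - 6)*(-27))*(-6 - 1) = (-¼*(-6)*0*(-27))*(-7) = (0*(-27))*(-7) = 0*(-7) = 0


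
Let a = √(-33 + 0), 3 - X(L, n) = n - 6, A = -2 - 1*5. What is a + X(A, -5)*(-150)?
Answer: -2100 + I*√33 ≈ -2100.0 + 5.7446*I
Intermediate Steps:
A = -7 (A = -2 - 5 = -7)
X(L, n) = 9 - n (X(L, n) = 3 - (n - 6) = 3 - (-6 + n) = 3 + (6 - n) = 9 - n)
a = I*√33 (a = √(-33) = I*√33 ≈ 5.7446*I)
a + X(A, -5)*(-150) = I*√33 + (9 - 1*(-5))*(-150) = I*√33 + (9 + 5)*(-150) = I*√33 + 14*(-150) = I*√33 - 2100 = -2100 + I*√33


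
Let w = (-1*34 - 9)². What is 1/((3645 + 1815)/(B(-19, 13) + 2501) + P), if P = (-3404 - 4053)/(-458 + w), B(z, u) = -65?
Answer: -40339/125838 ≈ -0.32056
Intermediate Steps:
w = 1849 (w = (-34 - 9)² = (-43)² = 1849)
P = -7457/1391 (P = (-3404 - 4053)/(-458 + 1849) = -7457/1391 ≈ -5.3609)
1/((3645 + 1815)/(B(-19, 13) + 2501) + P) = 1/((3645 + 1815)/(-65 + 2501) - 7457/1391) = 1/(5460/2436 - 7457/1391) = 1/(5460*(1/2436) - 7457/1391) = 1/(65/29 - 7457/1391) = 1/(-125838/40339) = -40339/125838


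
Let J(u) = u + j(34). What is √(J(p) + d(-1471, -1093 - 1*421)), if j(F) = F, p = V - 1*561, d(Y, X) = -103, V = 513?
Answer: 3*I*√13 ≈ 10.817*I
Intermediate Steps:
p = -48 (p = 513 - 1*561 = 513 - 561 = -48)
J(u) = 34 + u (J(u) = u + 34 = 34 + u)
√(J(p) + d(-1471, -1093 - 1*421)) = √((34 - 48) - 103) = √(-14 - 103) = √(-117) = 3*I*√13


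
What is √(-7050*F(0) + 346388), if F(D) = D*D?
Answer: 2*√86597 ≈ 588.55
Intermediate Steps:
F(D) = D²
√(-7050*F(0) + 346388) = √(-7050*0² + 346388) = √(-7050*0 + 346388) = √(0 + 346388) = √346388 = 2*√86597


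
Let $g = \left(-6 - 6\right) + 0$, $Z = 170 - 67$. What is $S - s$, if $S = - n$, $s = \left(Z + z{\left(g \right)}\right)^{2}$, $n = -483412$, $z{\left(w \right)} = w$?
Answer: $475131$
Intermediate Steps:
$Z = 103$ ($Z = 170 - 67 = 103$)
$g = -12$ ($g = -12 + 0 = -12$)
$s = 8281$ ($s = \left(103 - 12\right)^{2} = 91^{2} = 8281$)
$S = 483412$ ($S = \left(-1\right) \left(-483412\right) = 483412$)
$S - s = 483412 - 8281 = 475131$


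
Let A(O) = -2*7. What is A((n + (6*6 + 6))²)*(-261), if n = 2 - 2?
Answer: 3654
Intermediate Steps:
n = 0
A(O) = -14
A((n + (6*6 + 6))²)*(-261) = -14*(-261) = 3654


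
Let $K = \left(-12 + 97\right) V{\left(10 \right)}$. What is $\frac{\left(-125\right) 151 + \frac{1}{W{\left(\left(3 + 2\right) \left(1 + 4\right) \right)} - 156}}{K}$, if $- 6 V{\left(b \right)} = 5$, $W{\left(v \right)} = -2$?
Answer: $\frac{8946753}{33575} \approx 266.47$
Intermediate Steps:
$V{\left(b \right)} = - \frac{5}{6}$ ($V{\left(b \right)} = \left(- \frac{1}{6}\right) 5 = - \frac{5}{6}$)
$K = - \frac{425}{6}$ ($K = \left(-12 + 97\right) \left(- \frac{5}{6}\right) = 85 \left(- \frac{5}{6}\right) = - \frac{425}{6} \approx -70.833$)
$\frac{\left(-125\right) 151 + \frac{1}{W{\left(\left(3 + 2\right) \left(1 + 4\right) \right)} - 156}}{K} = \frac{\left(-125\right) 151 + \frac{1}{-2 - 156}}{- \frac{425}{6}} = \left(-18875 + \frac{1}{-158}\right) \left(- \frac{6}{425}\right) = \left(-18875 - \frac{1}{158}\right) \left(- \frac{6}{425}\right) = \left(- \frac{2982251}{158}\right) \left(- \frac{6}{425}\right) = \frac{8946753}{33575}$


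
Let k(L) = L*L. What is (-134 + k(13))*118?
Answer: 4130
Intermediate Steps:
k(L) = L²
(-134 + k(13))*118 = (-134 + 13²)*118 = (-134 + 169)*118 = 35*118 = 4130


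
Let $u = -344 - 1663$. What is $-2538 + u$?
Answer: $-4545$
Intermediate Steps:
$u = -2007$
$-2538 + u = -2538 - 2007 = -4545$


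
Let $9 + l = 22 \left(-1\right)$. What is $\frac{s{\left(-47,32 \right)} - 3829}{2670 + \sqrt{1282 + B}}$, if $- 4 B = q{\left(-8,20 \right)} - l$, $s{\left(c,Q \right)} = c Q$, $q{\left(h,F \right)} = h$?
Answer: $- \frac{11391288}{5702099} + \frac{10666 \sqrt{5105}}{28510495} \approx -1.971$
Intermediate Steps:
$l = -31$ ($l = -9 + 22 \left(-1\right) = -9 - 22 = -31$)
$s{\left(c,Q \right)} = Q c$
$B = - \frac{23}{4}$ ($B = - \frac{-8 - -31}{4} = - \frac{-8 + 31}{4} = \left(- \frac{1}{4}\right) 23 = - \frac{23}{4} \approx -5.75$)
$\frac{s{\left(-47,32 \right)} - 3829}{2670 + \sqrt{1282 + B}} = \frac{32 \left(-47\right) - 3829}{2670 + \sqrt{1282 - \frac{23}{4}}} = \frac{-1504 - 3829}{2670 + \sqrt{\frac{5105}{4}}} = - \frac{5333}{2670 + \frac{\sqrt{5105}}{2}}$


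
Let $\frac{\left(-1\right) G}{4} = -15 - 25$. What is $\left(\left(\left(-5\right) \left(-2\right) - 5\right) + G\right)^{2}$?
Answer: $27225$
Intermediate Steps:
$G = 160$ ($G = - 4 \left(-15 - 25\right) = \left(-4\right) \left(-40\right) = 160$)
$\left(\left(\left(-5\right) \left(-2\right) - 5\right) + G\right)^{2} = \left(\left(\left(-5\right) \left(-2\right) - 5\right) + 160\right)^{2} = \left(\left(10 - 5\right) + 160\right)^{2} = \left(5 + 160\right)^{2} = 165^{2} = 27225$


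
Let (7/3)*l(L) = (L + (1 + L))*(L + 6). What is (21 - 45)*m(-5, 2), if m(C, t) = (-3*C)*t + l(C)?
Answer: -4392/7 ≈ -627.43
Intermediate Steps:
l(L) = 3*(1 + 2*L)*(6 + L)/7 (l(L) = 3*((L + (1 + L))*(L + 6))/7 = 3*((1 + 2*L)*(6 + L))/7 = 3*(1 + 2*L)*(6 + L)/7)
m(C, t) = 18/7 + 6*C**2/7 + 39*C/7 - 3*C*t (m(C, t) = (-3*C)*t + (18/7 + 6*C**2/7 + 39*C/7) = -3*C*t + (18/7 + 6*C**2/7 + 39*C/7) = 18/7 + 6*C**2/7 + 39*C/7 - 3*C*t)
(21 - 45)*m(-5, 2) = (21 - 45)*(18/7 + (6/7)*(-5)**2 + (39/7)*(-5) - 3*(-5)*2) = -24*(18/7 + (6/7)*25 - 195/7 + 30) = -24*(18/7 + 150/7 - 195/7 + 30) = -24*183/7 = -4392/7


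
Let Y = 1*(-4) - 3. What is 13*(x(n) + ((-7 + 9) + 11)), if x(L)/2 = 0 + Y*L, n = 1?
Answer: -13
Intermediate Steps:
Y = -7 (Y = -4 - 3 = -7)
x(L) = -14*L (x(L) = 2*(0 - 7*L) = 2*(-7*L) = -14*L)
13*(x(n) + ((-7 + 9) + 11)) = 13*(-14*1 + ((-7 + 9) + 11)) = 13*(-14 + (2 + 11)) = 13*(-14 + 13) = 13*(-1) = -13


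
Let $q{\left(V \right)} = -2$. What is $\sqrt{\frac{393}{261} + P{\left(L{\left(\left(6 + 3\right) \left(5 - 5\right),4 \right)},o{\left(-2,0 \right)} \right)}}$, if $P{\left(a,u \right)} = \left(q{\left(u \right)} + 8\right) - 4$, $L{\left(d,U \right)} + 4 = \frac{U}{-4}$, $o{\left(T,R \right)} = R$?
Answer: $\frac{\sqrt{26535}}{87} \approx 1.8724$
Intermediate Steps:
$L{\left(d,U \right)} = -4 - \frac{U}{4}$ ($L{\left(d,U \right)} = -4 + \frac{U}{-4} = -4 + U \left(- \frac{1}{4}\right) = -4 - \frac{U}{4}$)
$P{\left(a,u \right)} = 2$ ($P{\left(a,u \right)} = \left(-2 + 8\right) - 4 = 6 - 4 = 2$)
$\sqrt{\frac{393}{261} + P{\left(L{\left(\left(6 + 3\right) \left(5 - 5\right),4 \right)},o{\left(-2,0 \right)} \right)}} = \sqrt{\frac{393}{261} + 2} = \sqrt{393 \cdot \frac{1}{261} + 2} = \sqrt{\frac{131}{87} + 2} = \sqrt{\frac{305}{87}} = \frac{\sqrt{26535}}{87}$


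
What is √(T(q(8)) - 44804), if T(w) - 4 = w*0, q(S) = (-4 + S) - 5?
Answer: 80*I*√7 ≈ 211.66*I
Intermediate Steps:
q(S) = -9 + S
T(w) = 4 (T(w) = 4 + w*0 = 4 + 0 = 4)
√(T(q(8)) - 44804) = √(4 - 44804) = √(-44800) = 80*I*√7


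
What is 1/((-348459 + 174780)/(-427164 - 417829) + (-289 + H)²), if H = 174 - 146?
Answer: 844993/57561941832 ≈ 1.4680e-5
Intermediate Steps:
H = 28
1/((-348459 + 174780)/(-427164 - 417829) + (-289 + H)²) = 1/((-348459 + 174780)/(-427164 - 417829) + (-289 + 28)²) = 1/(-173679/(-844993) + (-261)²) = 1/(-173679*(-1/844993) + 68121) = 1/(173679/844993 + 68121) = 1/(57561941832/844993) = 844993/57561941832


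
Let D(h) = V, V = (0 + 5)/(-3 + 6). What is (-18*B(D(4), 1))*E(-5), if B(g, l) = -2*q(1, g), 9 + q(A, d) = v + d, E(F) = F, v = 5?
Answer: 420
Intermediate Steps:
V = 5/3 ≈ 1.6667
D(h) = 5/3
q(A, d) = -4 + d (q(A, d) = -9 + (5 + d) = -4 + d)
B(g, l) = 8 - 2*g (B(g, l) = -2*(-4 + g) = 8 - 2*g)
(-18*B(D(4), 1))*E(-5) = -18*(8 - 2*5/3)*(-5) = -18*(8 - 10/3)*(-5) = -18*14/3*(-5) = -84*(-5) = 420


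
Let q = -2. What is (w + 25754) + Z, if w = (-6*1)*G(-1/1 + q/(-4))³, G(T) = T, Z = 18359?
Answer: 176455/4 ≈ 44114.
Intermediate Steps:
w = ¾ (w = (-6*1)*(-1/1 - 2/(-4))³ = -6*(-1*1 - 2*(-¼))³ = -6*(-1 + ½)³ = -6*(-½)³ = -6*(-⅛) = ¾ ≈ 0.75000)
(w + 25754) + Z = (¾ + 25754) + 18359 = 103019/4 + 18359 = 176455/4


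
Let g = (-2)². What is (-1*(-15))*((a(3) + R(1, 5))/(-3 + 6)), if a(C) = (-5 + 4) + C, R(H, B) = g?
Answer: 30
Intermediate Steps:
g = 4
R(H, B) = 4
a(C) = -1 + C
(-1*(-15))*((a(3) + R(1, 5))/(-3 + 6)) = (-1*(-15))*(((-1 + 3) + 4)/(-3 + 6)) = 15*((2 + 4)/3) = 15*(6*(⅓)) = 15*2 = 30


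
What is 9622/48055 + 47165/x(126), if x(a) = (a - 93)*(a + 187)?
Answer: 2365899713/496360095 ≈ 4.7665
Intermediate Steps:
x(a) = (-93 + a)*(187 + a)
9622/48055 + 47165/x(126) = 9622/48055 + 47165/(-17391 + 126² + 94*126) = 9622*(1/48055) + 47165/(-17391 + 15876 + 11844) = 9622/48055 + 47165/10329 = 2365899713/496360095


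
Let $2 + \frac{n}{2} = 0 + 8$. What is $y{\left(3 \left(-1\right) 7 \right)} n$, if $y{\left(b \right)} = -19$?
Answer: $-228$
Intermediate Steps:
$n = 12$ ($n = -4 + 2 \left(0 + 8\right) = -4 + 2 \cdot 8 = -4 + 16 = 12$)
$y{\left(3 \left(-1\right) 7 \right)} n = \left(-19\right) 12 = -228$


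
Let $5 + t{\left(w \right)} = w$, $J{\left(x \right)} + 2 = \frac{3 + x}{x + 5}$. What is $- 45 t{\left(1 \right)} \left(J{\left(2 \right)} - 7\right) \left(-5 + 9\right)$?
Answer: $- \frac{41760}{7} \approx -5965.7$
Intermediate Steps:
$J{\left(x \right)} = -2 + \frac{3 + x}{5 + x}$ ($J{\left(x \right)} = -2 + \frac{3 + x}{x + 5} = -2 + \frac{3 + x}{5 + x}$)
$t{\left(w \right)} = -5 + w$
$- 45 t{\left(1 \right)} \left(J{\left(2 \right)} - 7\right) \left(-5 + 9\right) = - 45 \left(-5 + 1\right) \left(\frac{-7 - 2}{5 + 2} - 7\right) \left(-5 + 9\right) = \left(-45\right) \left(-4\right) \left(\frac{-7 - 2}{7} - 7\right) 4 = 180 \left(\frac{1}{7} \left(-9\right) - 7\right) 4 = 180 \left(- \frac{9}{7} - 7\right) 4 = 180 \left(\left(- \frac{58}{7}\right) 4\right) = 180 \left(- \frac{232}{7}\right) = - \frac{41760}{7}$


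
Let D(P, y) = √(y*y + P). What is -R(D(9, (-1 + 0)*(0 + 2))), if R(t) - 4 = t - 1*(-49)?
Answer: -53 - √13 ≈ -56.606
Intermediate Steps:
D(P, y) = √(P + y²) (D(P, y) = √(y² + P) = √(P + y²))
R(t) = 53 + t (R(t) = 4 + (t - 1*(-49)) = 4 + (t + 49) = 4 + (49 + t) = 53 + t)
-R(D(9, (-1 + 0)*(0 + 2))) = -(53 + √(9 + ((-1 + 0)*(0 + 2))²)) = -(53 + √(9 + (-1*2)²)) = -(53 + √(9 + (-2)²)) = -(53 + √(9 + 4)) = -(53 + √13) = -53 - √13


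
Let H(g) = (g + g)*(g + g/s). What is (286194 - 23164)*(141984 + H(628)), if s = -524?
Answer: 32018989099600/131 ≈ 2.4442e+11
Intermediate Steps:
H(g) = 523*g²/262 (H(g) = (g + g)*(g + g/(-524)) = (2*g)*(g + g*(-1/524)) = (2*g)*(g - g/524) = (2*g)*(523*g/524) = 523*g²/262)
(286194 - 23164)*(141984 + H(628)) = (286194 - 23164)*(141984 + (523/262)*628²) = 263030*(141984 + (523/262)*394384) = 263030*(141984 + 103131416/131) = 263030*(121731320/131) = 32018989099600/131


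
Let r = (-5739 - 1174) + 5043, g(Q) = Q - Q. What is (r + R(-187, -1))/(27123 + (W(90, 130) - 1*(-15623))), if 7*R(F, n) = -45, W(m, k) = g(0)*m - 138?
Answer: -13135/298256 ≈ -0.044039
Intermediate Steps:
g(Q) = 0
W(m, k) = -138 (W(m, k) = 0*m - 138 = 0 - 138 = -138)
r = -1870 (r = -6913 + 5043 = -1870)
R(F, n) = -45/7 (R(F, n) = (⅐)*(-45) = -45/7)
(r + R(-187, -1))/(27123 + (W(90, 130) - 1*(-15623))) = (-1870 - 45/7)/(27123 + (-138 - 1*(-15623))) = -13135/(7*(27123 + (-138 + 15623))) = -13135/(7*(27123 + 15485)) = -13135/7/42608 = -13135/7*1/42608 = -13135/298256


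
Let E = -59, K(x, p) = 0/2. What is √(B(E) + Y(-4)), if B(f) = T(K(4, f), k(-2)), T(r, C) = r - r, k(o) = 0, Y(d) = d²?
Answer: 4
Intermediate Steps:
K(x, p) = 0 (K(x, p) = 0*(½) = 0)
T(r, C) = 0
B(f) = 0
√(B(E) + Y(-4)) = √(0 + (-4)²) = √(0 + 16) = √16 = 4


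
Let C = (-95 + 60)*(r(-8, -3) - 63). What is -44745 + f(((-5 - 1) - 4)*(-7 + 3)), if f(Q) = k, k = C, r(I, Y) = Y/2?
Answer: -84975/2 ≈ -42488.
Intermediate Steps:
r(I, Y) = Y/2 (r(I, Y) = Y*(½) = Y/2)
C = 4515/2 (C = (-95 + 60)*((½)*(-3) - 63) = -35*(-3/2 - 63) = -35*(-129/2) = 4515/2 ≈ 2257.5)
k = 4515/2 ≈ 2257.5
f(Q) = 4515/2
-44745 + f(((-5 - 1) - 4)*(-7 + 3)) = -44745 + 4515/2 = -84975/2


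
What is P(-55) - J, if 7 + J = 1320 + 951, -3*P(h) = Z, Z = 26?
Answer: -6818/3 ≈ -2272.7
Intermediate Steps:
P(h) = -26/3 (P(h) = -⅓*26 = -26/3)
J = 2264 (J = -7 + (1320 + 951) = -7 + 2271 = 2264)
P(-55) - J = -26/3 - 1*2264 = -26/3 - 2264 = -6818/3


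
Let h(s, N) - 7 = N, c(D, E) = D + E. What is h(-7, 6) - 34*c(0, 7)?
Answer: -225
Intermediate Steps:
h(s, N) = 7 + N
h(-7, 6) - 34*c(0, 7) = (7 + 6) - 34*(0 + 7) = 13 - 34*7 = 13 - 238 = -225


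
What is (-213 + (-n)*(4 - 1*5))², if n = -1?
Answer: 45796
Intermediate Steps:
(-213 + (-n)*(4 - 1*5))² = (-213 + (-1*(-1))*(4 - 1*5))² = (-213 + 1*(4 - 5))² = (-213 + 1*(-1))² = (-213 - 1)² = (-214)² = 45796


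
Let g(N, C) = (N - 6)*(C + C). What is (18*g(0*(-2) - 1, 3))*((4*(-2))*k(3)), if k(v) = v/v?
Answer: 6048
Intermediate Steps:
g(N, C) = 2*C*(-6 + N) (g(N, C) = (-6 + N)*(2*C) = 2*C*(-6 + N))
k(v) = 1
(18*g(0*(-2) - 1, 3))*((4*(-2))*k(3)) = (18*(2*3*(-6 + (0*(-2) - 1))))*((4*(-2))*1) = (18*(2*3*(-6 + (0 - 1))))*(-8*1) = (18*(2*3*(-6 - 1)))*(-8) = (18*(2*3*(-7)))*(-8) = (18*(-42))*(-8) = -756*(-8) = 6048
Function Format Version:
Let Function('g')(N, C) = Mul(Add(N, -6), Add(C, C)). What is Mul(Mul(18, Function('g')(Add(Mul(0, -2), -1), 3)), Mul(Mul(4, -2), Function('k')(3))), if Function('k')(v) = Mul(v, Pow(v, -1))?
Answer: 6048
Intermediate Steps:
Function('g')(N, C) = Mul(2, C, Add(-6, N)) (Function('g')(N, C) = Mul(Add(-6, N), Mul(2, C)) = Mul(2, C, Add(-6, N)))
Function('k')(v) = 1
Mul(Mul(18, Function('g')(Add(Mul(0, -2), -1), 3)), Mul(Mul(4, -2), Function('k')(3))) = Mul(Mul(18, Mul(2, 3, Add(-6, Add(Mul(0, -2), -1)))), Mul(Mul(4, -2), 1)) = Mul(Mul(18, Mul(2, 3, Add(-6, Add(0, -1)))), Mul(-8, 1)) = Mul(Mul(18, Mul(2, 3, Add(-6, -1))), -8) = Mul(Mul(18, Mul(2, 3, -7)), -8) = Mul(Mul(18, -42), -8) = Mul(-756, -8) = 6048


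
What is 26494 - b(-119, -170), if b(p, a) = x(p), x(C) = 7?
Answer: 26487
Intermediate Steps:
b(p, a) = 7
26494 - b(-119, -170) = 26494 - 1*7 = 26494 - 7 = 26487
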